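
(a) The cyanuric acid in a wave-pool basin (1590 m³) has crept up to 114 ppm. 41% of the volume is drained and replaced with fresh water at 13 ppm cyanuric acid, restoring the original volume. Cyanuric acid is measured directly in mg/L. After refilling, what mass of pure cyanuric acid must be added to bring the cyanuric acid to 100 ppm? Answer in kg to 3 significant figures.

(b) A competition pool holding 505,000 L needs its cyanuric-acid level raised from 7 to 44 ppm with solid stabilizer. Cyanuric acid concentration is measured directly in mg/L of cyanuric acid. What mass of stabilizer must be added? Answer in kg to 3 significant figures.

(a) Volume: 1590 m³ = 1,590,000 L.
(a) After draining 41% and refilling: 114 × 0.59 + 13 × 0.41 = 72.59 ppm.
(a) Deficit to target: 100 − 72.59 = 27.41 mg/L.
(a) Mass: 27.41 mg/L × 1,590,000 L = 43,580 g cyanuric acid.

(b) CYA to add: (44 − 7) = 37 mg/L × 505,000 L = 18,680 g cyanuric acid.

(a) 43.6 kg; (b) 18.7 kg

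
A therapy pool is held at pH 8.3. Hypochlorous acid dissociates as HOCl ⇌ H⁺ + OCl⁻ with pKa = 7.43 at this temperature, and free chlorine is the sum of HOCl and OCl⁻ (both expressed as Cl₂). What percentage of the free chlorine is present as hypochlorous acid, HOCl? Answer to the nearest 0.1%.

11.9%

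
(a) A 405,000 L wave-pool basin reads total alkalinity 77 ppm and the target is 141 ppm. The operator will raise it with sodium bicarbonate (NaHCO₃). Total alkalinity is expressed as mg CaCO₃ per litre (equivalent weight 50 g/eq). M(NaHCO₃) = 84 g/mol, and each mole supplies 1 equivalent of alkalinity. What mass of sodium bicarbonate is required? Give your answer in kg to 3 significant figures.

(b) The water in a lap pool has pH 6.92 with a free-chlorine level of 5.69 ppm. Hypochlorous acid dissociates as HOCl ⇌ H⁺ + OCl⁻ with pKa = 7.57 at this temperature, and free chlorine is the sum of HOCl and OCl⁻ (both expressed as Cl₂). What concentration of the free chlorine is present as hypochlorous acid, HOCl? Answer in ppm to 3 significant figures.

(a) 43.5 kg; (b) 4.65 ppm

(a) Alkalinity to add: (141 − 77) = 64 mg/L as CaCO₃ × 405,000 L = 25,920 g as CaCO₃.
(a) Equivalents: 25,920 g ÷ 50 g/eq = 518.4 eq.
(a) NaHCO₃ supplies 1 eq per mole → 518.4 mol.
(a) Mass: 518.4 mol × 84 g/mol = 43,550 g.

(b) [OCl⁻]/[HOCl] = 10^(pH − pKa) = 10^(6.92 − 7.57) = 10^-0.65 = 0.2239.
(b) Fraction as HOCl = 1 / (1 + 0.2239) = 0.8171.
(b) HOCl = 0.8171 × 5.69 ppm = 4.649 ppm.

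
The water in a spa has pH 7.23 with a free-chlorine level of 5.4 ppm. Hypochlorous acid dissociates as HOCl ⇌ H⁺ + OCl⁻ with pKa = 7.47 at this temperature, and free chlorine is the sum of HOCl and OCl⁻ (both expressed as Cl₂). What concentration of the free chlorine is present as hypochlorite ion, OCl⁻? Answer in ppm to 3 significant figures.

[OCl⁻]/[HOCl] = 10^(pH − pKa) = 10^(7.23 − 7.47) = 10^-0.24 = 0.5754.
Fraction as HOCl = 1 / (1 + 0.5754) = 0.6347.
OCl⁻ = (1 − 0.6347) × 5.4 ppm = 1.972 ppm.

1.97 ppm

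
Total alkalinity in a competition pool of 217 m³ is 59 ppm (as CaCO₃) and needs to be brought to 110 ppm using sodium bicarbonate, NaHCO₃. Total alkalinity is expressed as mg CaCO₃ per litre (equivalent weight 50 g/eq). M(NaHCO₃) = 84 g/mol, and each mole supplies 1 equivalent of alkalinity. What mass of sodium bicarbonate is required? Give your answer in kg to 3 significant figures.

Volume: 217 m³ = 217,000 L.
Alkalinity to add: (110 − 59) = 51 mg/L as CaCO₃ × 217,000 L = 11,070 g as CaCO₃.
Equivalents: 11,070 g ÷ 50 g/eq = 221.3 eq.
NaHCO₃ supplies 1 eq per mole → 221.3 mol.
Mass: 221.3 mol × 84 g/mol = 18,590 g.

18.6 kg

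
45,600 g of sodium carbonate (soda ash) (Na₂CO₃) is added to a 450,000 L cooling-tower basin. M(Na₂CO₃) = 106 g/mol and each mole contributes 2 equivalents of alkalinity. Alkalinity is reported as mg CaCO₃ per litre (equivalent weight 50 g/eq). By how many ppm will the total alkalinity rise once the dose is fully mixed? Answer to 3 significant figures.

95.6 ppm

Moles of Na₂CO₃: 45,600 g ÷ 106 g/mol = 430.2 mol → 860.4 eq of alkalinity.
As CaCO₃: 860.4 eq × 50 g/eq = 43,020 g.
Rise: 43,020 g / 450,000 L × 1000 = 95.6 mg/L.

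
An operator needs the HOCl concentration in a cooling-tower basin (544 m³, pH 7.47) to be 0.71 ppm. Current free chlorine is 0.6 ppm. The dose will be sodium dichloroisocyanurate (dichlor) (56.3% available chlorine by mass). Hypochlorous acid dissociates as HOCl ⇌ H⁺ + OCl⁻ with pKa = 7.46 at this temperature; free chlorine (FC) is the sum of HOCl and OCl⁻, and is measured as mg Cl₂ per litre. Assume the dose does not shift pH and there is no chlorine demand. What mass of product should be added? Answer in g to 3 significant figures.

Volume: 544 m³ = 544,000 L.
[OCl⁻]/[HOCl] = 10^(pH − pKa) = 10^(7.47 − 7.46) = 1.023; fraction as HOCl = 1/(1 + 1.023) = 0.4942.
Free chlorine required for 0.71 ppm HOCl: 0.71 / 0.4942 = 1.437 ppm.
FC to add: 1.437 − 0.6 = 0.8365 mg/L as Cl₂.
Cl₂ equivalent: 0.8365 mg/L × 544,000 L = 455.1 g.
Product at 56.3% available Cl: 455.1 / 0.563 = 808.3 g.

808 g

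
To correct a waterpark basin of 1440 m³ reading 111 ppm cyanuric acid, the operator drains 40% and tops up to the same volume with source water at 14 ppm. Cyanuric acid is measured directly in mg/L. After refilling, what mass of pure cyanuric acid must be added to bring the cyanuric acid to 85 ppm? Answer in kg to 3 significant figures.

18.4 kg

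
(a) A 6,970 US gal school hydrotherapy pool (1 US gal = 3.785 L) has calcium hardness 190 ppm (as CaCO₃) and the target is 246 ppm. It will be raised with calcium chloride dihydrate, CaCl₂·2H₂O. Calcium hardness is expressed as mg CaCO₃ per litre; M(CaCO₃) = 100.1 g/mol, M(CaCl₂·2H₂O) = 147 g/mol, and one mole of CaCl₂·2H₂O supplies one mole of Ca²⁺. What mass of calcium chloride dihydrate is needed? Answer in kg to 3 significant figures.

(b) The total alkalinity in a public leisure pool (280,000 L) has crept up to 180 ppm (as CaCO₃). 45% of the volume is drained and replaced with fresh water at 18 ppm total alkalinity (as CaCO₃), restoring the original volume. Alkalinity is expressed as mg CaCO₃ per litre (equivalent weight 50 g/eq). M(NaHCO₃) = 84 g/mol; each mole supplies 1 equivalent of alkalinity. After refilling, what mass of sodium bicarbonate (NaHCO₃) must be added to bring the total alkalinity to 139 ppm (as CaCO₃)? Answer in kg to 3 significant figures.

(a) 2.17 kg; (b) 15.0 kg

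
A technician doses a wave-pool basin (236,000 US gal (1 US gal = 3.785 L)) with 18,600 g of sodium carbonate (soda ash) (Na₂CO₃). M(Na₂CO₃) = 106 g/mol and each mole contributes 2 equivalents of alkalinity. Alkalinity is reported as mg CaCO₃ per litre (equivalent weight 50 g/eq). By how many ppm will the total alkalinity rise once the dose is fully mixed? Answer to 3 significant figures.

Volume: 236,000 US gal × 3.785 L/gal = 893,260 L.
Moles of Na₂CO₃: 18,600 g ÷ 106 g/mol = 175.5 mol → 350.9 eq of alkalinity.
As CaCO₃: 350.9 eq × 50 g/eq = 17,550 g.
Rise: 17,550 g / 893,260 L × 1000 = 19.64 mg/L.

19.6 ppm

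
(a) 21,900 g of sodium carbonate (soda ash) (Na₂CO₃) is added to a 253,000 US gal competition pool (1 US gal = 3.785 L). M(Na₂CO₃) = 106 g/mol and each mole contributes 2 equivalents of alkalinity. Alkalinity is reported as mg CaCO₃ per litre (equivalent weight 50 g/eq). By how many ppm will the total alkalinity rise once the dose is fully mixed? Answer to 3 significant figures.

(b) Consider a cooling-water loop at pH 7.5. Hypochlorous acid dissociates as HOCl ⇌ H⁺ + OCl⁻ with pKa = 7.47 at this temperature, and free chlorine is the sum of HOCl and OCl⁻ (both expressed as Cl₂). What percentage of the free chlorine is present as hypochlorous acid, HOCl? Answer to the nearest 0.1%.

(a) Volume: 253,000 US gal × 3.785 L/gal = 957,605 L.
(a) Moles of Na₂CO₃: 21,900 g ÷ 106 g/mol = 206.6 mol → 413.2 eq of alkalinity.
(a) As CaCO₃: 413.2 eq × 50 g/eq = 20,660 g.
(a) Rise: 20,660 g / 957,605 L × 1000 = 21.58 mg/L.

(b) [OCl⁻]/[HOCl] = 10^(pH − pKa) = 10^(7.5 − 7.47) = 10^0.03 = 1.072.
(b) Fraction as HOCl = 1 / (1 + 1.072) = 0.4827.

(a) 21.6 ppm; (b) 48.3%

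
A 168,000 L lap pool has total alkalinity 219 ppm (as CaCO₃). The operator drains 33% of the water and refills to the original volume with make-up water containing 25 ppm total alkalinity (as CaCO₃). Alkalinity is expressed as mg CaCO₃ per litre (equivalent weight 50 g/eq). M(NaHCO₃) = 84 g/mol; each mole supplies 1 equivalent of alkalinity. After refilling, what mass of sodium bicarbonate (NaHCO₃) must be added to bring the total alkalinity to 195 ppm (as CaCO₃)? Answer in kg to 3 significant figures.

11.3 kg

After draining 33% and refilling: 219 × 0.67 + 25 × 0.33 = 154.98 ppm.
Deficit to target: 195 − 154.98 = 40.02 mg/L.
As CaCO₃: 40.02 mg/L × 168,000 L = 6723 g; ÷ 50 g/eq ÷ 1 = 134.5 mol NaHCO₃.
Mass: 134.5 × 84 = 11,300 g.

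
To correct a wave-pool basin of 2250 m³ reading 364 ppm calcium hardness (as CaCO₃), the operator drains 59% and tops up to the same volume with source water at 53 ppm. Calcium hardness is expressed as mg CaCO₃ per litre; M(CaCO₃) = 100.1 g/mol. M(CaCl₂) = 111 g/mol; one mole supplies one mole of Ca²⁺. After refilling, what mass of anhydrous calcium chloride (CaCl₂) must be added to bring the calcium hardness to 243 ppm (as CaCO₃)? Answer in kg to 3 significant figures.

156 kg

Volume: 2250 m³ = 2,250,000 L.
After draining 59% and refilling: 364 × 0.41 + 53 × 0.59 = 180.51 ppm.
Deficit to target: 243 − 180.51 = 62.49 mg/L.
As CaCO₃: 62.49 mg/L × 2,250,000 L = 140,600 g; ÷ 100.1 = 1405 mol Ca²⁺.
Mass: 1405 × 111 = 155,900 g.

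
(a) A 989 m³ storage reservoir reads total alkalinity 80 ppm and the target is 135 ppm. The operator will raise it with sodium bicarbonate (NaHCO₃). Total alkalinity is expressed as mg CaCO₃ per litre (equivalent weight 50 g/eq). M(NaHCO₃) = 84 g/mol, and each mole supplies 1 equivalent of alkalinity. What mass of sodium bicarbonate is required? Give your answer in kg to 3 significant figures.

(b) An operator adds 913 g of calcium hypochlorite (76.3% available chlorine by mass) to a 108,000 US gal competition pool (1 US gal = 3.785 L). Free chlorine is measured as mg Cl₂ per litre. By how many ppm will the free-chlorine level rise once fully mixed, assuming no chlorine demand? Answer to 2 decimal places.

(a) 91.4 kg; (b) 1.70 ppm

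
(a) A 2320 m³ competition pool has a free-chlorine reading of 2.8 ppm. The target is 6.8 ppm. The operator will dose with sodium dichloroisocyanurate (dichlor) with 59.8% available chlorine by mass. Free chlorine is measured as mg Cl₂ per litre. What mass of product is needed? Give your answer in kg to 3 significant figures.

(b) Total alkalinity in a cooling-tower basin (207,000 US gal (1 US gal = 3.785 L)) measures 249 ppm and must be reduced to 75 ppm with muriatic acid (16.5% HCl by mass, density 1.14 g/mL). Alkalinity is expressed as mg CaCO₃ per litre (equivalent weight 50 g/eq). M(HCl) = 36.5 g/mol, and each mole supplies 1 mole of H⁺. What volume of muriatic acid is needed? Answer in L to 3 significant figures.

(a) Volume: 2320 m³ = 2,320,000 L.
(a) Chlorine deficit: 6.8 − 2.8 = 4 ppm = 4 mg/L as Cl₂.
(a) Cl₂ equivalent needed: 4 mg/L × 2,320,000 L = 9,280,000 mg = 9280 g.
(a) Product at 59.8% available chlorine: 9280 / 0.598 = 15,520 g.

(b) Volume: 207,000 US gal × 3.785 L/gal = 783,495 L.
(b) Alkalinity to neutralize: (249 − 75) = 174 mg/L as CaCO₃ × 783,495 L = 136,300 g as CaCO₃.
(b) Equivalents of H⁺ required: 136,300 ÷ 50 g/eq = 2727 eq = 2727 mol HCl.
(b) Mass of HCl: 2727 × 36.5 = 99,520 g.
(b) Mass of 16.5% solution: 99,520 / 0.165 = 603,100 g.
(b) Volume: 603,100 g ÷ 1.14 g/mL = 529,100 mL.

(a) 15.5 kg; (b) 529 L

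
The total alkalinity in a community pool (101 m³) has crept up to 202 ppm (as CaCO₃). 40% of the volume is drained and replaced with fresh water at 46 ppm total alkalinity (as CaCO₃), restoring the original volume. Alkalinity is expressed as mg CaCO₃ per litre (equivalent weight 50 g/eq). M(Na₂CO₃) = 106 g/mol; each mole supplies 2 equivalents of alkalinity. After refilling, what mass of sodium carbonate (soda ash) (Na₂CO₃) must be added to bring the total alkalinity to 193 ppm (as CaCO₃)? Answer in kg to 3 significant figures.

5.72 kg

Volume: 101 m³ = 101,000 L.
After draining 40% and refilling: 202 × 0.60 + 46 × 0.40 = 139.6 ppm.
Deficit to target: 193 − 139.6 = 53.4 mg/L.
As CaCO₃: 53.4 mg/L × 101,000 L = 5393 g; ÷ 50 g/eq ÷ 2 = 53.93 mol Na₂CO₃.
Mass: 53.93 × 106 = 5717 g.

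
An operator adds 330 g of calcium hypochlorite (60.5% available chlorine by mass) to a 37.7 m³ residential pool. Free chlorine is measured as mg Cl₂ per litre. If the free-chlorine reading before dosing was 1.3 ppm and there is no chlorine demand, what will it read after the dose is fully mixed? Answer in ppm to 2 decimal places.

6.60 ppm

Volume: 37.7 m³ = 37,700 L.
Available chlorine delivered: 330 g × 0.605 = 199.7 g as Cl₂.
Concentration rise: 199.7 g / 37,700 L = 5.296 mg/L = 5.30 ppm.
Final FC: 1.3 + 5.30 = 6.60 ppm.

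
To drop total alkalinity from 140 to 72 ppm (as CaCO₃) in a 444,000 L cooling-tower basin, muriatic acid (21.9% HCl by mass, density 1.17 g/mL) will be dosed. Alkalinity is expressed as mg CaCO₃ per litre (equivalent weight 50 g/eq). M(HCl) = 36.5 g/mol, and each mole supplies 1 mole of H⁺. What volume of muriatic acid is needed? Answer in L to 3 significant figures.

Alkalinity to neutralize: (140 − 72) = 68 mg/L as CaCO₃ × 444,000 L = 30,190 g as CaCO₃.
Equivalents of H⁺ required: 30,190 ÷ 50 g/eq = 603.8 eq = 603.8 mol HCl.
Mass of HCl: 603.8 × 36.5 = 22,040 g.
Mass of 21.9% solution: 22,040 / 0.219 = 100,600 g.
Volume: 100,600 g ÷ 1.17 g/mL = 86,020 mL.

86.0 L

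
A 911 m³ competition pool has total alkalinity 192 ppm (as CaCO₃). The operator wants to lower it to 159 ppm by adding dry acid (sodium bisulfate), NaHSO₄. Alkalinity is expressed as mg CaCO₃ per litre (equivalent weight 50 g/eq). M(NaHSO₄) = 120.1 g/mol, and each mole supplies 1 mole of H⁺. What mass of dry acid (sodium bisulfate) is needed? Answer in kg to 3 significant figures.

72.2 kg

Volume: 911 m³ = 911,000 L.
Alkalinity to neutralize: (192 − 159) = 33 mg/L as CaCO₃ × 911,000 L = 30,060 g as CaCO₃.
Equivalents of H⁺ required: 30,060 ÷ 50 g/eq = 601.3 eq = 601.3 mol NaHSO₄.
Mass of NaHSO₄: 601.3 × 120.1 = 72,210 g.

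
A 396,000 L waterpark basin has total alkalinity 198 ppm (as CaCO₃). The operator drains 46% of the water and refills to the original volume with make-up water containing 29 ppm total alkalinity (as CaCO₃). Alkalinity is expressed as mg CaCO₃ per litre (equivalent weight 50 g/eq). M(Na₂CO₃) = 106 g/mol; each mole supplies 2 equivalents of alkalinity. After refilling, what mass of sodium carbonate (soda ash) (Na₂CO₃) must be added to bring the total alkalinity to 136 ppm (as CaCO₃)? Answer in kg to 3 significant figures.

6.61 kg

After draining 46% and refilling: 198 × 0.54 + 29 × 0.46 = 120.26 ppm.
Deficit to target: 136 − 120.26 = 15.74 mg/L.
As CaCO₃: 15.74 mg/L × 396,000 L = 6233 g; ÷ 50 g/eq ÷ 2 = 62.33 mol Na₂CO₃.
Mass: 62.33 × 106 = 6607 g.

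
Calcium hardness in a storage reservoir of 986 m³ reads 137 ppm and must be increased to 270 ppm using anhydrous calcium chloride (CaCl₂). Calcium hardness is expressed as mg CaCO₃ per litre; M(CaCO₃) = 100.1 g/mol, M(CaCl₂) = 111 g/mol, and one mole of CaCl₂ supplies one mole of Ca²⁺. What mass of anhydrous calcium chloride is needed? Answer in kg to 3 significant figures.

Volume: 986 m³ = 986,000 L.
Hardness to add: (270 − 137) = 133 mg/L as CaCO₃ × 986,000 L = 131,100 g as CaCO₃.
Moles of Ca²⁺ (1 mol Ca²⁺ ≡ 1 mol CaCO₃): 131,100 / 100.1 g/mol = 1310 mol.
Mass of CaCl₂: 1310 × 111 = 145,400 g.

145 kg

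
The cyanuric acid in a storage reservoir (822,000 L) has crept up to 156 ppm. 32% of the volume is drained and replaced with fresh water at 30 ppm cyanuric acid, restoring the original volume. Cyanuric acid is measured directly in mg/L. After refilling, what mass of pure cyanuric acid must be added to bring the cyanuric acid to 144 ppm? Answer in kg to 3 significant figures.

After draining 32% and refilling: 156 × 0.68 + 30 × 0.32 = 115.68 ppm.
Deficit to target: 144 − 115.68 = 28.32 mg/L.
Mass: 28.32 mg/L × 822,000 L = 23,280 g cyanuric acid.

23.3 kg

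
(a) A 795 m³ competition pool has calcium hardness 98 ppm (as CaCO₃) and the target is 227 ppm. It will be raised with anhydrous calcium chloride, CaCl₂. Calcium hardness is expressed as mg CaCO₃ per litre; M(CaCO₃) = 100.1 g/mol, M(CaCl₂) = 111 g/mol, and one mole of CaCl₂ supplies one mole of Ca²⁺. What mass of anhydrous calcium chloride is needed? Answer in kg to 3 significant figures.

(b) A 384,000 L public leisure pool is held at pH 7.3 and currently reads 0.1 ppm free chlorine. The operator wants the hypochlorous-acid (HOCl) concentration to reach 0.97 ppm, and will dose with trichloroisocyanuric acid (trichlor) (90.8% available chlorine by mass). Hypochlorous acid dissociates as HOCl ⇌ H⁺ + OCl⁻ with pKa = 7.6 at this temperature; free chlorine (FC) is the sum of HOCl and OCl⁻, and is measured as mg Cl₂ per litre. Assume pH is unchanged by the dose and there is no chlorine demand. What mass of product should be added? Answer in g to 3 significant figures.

(a) Volume: 795 m³ = 795,000 L.
(a) Hardness to add: (227 − 98) = 129 mg/L as CaCO₃ × 795,000 L = 102,600 g as CaCO₃.
(a) Moles of Ca²⁺ (1 mol Ca²⁺ ≡ 1 mol CaCO₃): 102,600 / 100.1 g/mol = 1025 mol.
(a) Mass of CaCl₂: 1025 × 111 = 113,700 g.

(b) [OCl⁻]/[HOCl] = 10^(pH − pKa) = 10^(7.3 − 7.6) = 0.5012; fraction as HOCl = 1/(1 + 0.5012) = 0.6661.
(b) Free chlorine required for 0.97 ppm HOCl: 0.97 / 0.6661 = 1.456 ppm.
(b) FC to add: 1.456 − 0.1 = 1.356 mg/L as Cl₂.
(b) Cl₂ equivalent: 1.356 mg/L × 384,000 L = 520.8 g.
(b) Product at 90.8% available Cl: 520.8 / 0.908 = 573.5 g.

(a) 114 kg; (b) 574 g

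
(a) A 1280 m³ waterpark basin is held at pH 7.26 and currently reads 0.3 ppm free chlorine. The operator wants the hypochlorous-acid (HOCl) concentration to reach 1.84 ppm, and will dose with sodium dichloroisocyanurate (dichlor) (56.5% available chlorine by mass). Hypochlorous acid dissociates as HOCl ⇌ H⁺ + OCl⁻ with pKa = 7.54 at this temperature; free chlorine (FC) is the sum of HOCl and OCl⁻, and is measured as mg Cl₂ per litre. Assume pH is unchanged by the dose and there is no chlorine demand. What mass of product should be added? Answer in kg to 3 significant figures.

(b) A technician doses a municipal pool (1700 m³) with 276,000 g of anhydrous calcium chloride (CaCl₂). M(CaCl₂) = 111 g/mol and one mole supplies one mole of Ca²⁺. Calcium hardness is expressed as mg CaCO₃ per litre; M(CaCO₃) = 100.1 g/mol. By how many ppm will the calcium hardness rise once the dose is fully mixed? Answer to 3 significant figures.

(a) Volume: 1280 m³ = 1,280,000 L.
(a) [OCl⁻]/[HOCl] = 10^(pH − pKa) = 10^(7.26 − 7.54) = 0.5248; fraction as HOCl = 1/(1 + 0.5248) = 0.6558.
(a) Free chlorine required for 1.84 ppm HOCl: 1.84 / 0.6558 = 2.806 ppm.
(a) FC to add: 2.806 − 0.3 = 2.506 mg/L as Cl₂.
(a) Cl₂ equivalent: 2.506 mg/L × 1,280,000 L = 3207 g.
(a) Product at 56.5% available Cl: 3207 / 0.565 = 5677 g.

(b) Volume: 1700 m³ = 1,700,000 L.
(b) Moles of Ca²⁺: 276,000 g ÷ 111 g/mol = 2486 mol.
(b) As CaCO₃: 2486 mol × 100.1 g/mol = 248,900 g.
(b) Rise: 248,900 g / 1,700,000 L × 1000 = 146.4 mg/L.

(a) 5.68 kg; (b) 146 ppm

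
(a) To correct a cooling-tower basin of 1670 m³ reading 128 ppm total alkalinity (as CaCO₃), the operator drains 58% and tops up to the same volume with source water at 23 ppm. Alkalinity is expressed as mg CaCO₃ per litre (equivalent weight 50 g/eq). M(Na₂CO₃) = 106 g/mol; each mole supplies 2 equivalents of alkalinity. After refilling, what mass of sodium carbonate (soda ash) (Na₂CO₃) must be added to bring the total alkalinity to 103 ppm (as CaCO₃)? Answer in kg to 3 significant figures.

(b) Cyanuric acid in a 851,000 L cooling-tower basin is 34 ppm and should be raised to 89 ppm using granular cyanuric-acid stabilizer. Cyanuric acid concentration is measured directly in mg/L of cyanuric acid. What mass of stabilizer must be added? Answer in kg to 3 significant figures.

(a) 63.6 kg; (b) 46.8 kg

(a) Volume: 1670 m³ = 1,670,000 L.
(a) After draining 58% and refilling: 128 × 0.42 + 23 × 0.58 = 67.1 ppm.
(a) Deficit to target: 103 − 67.1 = 35.9 mg/L.
(a) As CaCO₃: 35.9 mg/L × 1,670,000 L = 59,950 g; ÷ 50 g/eq ÷ 2 = 599.5 mol Na₂CO₃.
(a) Mass: 599.5 × 106 = 63,550 g.

(b) CYA to add: (89 − 34) = 55 mg/L × 851,000 L = 46,800 g cyanuric acid.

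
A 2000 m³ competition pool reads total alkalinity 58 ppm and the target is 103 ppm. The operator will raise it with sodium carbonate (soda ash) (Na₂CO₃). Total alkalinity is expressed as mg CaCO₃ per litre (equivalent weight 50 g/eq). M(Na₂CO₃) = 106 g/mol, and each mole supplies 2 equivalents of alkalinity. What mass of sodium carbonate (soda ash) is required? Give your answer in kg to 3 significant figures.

Volume: 2000 m³ = 2,000,000 L.
Alkalinity to add: (103 − 58) = 45 mg/L as CaCO₃ × 2,000,000 L = 90,000 g as CaCO₃.
Equivalents: 90,000 g ÷ 50 g/eq = 1800 eq.
Each mole of Na₂CO₃ supplies 2 eq, so 1800 / 2 = 900 mol.
Mass: 900 mol × 106 g/mol = 95,400 g.

95.4 kg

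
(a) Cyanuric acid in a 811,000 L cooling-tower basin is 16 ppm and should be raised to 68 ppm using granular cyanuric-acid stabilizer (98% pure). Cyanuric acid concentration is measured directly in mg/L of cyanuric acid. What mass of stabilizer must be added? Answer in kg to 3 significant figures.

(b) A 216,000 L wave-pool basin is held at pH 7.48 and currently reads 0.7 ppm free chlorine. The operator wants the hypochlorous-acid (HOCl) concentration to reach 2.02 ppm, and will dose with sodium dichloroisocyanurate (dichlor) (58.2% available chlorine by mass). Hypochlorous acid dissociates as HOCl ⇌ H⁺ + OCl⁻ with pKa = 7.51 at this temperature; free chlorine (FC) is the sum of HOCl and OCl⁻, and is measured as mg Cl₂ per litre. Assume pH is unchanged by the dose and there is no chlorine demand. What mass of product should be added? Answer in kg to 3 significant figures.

(a) 43.0 kg; (b) 1.19 kg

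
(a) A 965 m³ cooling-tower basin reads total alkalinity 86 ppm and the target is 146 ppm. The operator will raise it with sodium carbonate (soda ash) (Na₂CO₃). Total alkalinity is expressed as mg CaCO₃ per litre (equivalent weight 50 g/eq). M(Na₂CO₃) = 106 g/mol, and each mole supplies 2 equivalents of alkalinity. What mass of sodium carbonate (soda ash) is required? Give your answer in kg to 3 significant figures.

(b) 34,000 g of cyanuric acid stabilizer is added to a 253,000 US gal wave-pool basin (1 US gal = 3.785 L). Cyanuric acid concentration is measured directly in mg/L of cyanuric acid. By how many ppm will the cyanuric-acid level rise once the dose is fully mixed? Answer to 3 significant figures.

(a) Volume: 965 m³ = 965,000 L.
(a) Alkalinity to add: (146 − 86) = 60 mg/L as CaCO₃ × 965,000 L = 57,900 g as CaCO₃.
(a) Equivalents: 57,900 g ÷ 50 g/eq = 1158 eq.
(a) Each mole of Na₂CO₃ supplies 2 eq, so 1158 / 2 = 579 mol.
(a) Mass: 579 mol × 106 g/mol = 61,370 g.

(b) Volume: 253,000 US gal × 3.785 L/gal = 957,605 L.
(b) Rise: 34,000 g / 957,605 L × 1000 = 35.51 mg/L.

(a) 61.4 kg; (b) 35.5 ppm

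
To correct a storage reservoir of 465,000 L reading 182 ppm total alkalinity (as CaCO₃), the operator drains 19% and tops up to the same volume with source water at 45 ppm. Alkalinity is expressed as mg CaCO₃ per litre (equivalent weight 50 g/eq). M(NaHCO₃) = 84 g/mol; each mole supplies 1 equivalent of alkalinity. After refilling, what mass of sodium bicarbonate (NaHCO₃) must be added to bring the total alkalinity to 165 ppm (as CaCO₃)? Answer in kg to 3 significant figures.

After draining 19% and refilling: 182 × 0.81 + 45 × 0.19 = 155.97 ppm.
Deficit to target: 165 − 155.97 = 9.03 mg/L.
As CaCO₃: 9.03 mg/L × 465,000 L = 4199 g; ÷ 50 g/eq ÷ 1 = 83.98 mol NaHCO₃.
Mass: 83.98 × 84 = 7054 g.

7.05 kg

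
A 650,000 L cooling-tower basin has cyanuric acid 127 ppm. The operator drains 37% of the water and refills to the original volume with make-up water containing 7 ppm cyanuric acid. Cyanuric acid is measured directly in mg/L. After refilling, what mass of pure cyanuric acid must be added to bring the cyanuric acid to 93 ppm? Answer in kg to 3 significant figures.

After draining 37% and refilling: 127 × 0.63 + 7 × 0.37 = 82.6 ppm.
Deficit to target: 93 − 82.6 = 10.4 mg/L.
Mass: 10.4 mg/L × 650,000 L = 6760 g cyanuric acid.

6.76 kg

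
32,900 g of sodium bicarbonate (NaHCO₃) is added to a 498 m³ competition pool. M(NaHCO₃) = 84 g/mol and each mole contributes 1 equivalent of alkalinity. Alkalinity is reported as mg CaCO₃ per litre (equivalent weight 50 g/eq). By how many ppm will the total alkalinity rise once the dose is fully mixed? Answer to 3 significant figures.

39.3 ppm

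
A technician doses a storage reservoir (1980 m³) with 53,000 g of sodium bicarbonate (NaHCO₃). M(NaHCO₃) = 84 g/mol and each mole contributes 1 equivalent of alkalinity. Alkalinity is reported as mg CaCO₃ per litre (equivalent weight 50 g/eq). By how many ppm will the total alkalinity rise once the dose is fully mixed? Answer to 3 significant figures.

Volume: 1980 m³ = 1,980,000 L.
Moles of NaHCO₃: 53,000 g ÷ 84 g/mol = 631 mol → 631 eq of alkalinity.
As CaCO₃: 631 eq × 50 g/eq = 31,550 g.
Rise: 31,550 g / 1,980,000 L × 1000 = 15.93 mg/L.

15.9 ppm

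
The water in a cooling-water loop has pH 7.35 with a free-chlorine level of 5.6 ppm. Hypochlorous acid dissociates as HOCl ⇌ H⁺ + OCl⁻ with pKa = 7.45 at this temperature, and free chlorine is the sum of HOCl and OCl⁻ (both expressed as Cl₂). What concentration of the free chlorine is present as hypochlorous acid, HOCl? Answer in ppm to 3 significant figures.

[OCl⁻]/[HOCl] = 10^(pH − pKa) = 10^(7.35 − 7.45) = 10^-0.10 = 0.7943.
Fraction as HOCl = 1 / (1 + 0.7943) = 0.5573.
HOCl = 0.5573 × 5.6 ppm = 3.121 ppm.

3.12 ppm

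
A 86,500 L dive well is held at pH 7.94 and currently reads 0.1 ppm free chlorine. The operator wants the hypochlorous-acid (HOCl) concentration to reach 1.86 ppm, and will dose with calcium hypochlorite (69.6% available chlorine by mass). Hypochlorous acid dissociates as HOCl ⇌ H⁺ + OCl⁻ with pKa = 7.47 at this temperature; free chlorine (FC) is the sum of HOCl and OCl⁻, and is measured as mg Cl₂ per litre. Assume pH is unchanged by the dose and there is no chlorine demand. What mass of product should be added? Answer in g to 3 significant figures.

901 g

[OCl⁻]/[HOCl] = 10^(pH − pKa) = 10^(7.94 − 7.47) = 2.951; fraction as HOCl = 1/(1 + 2.951) = 0.2531.
Free chlorine required for 1.86 ppm HOCl: 1.86 / 0.2531 = 7.349 ppm.
FC to add: 7.349 − 0.1 = 7.249 mg/L as Cl₂.
Cl₂ equivalent: 7.249 mg/L × 86,500 L = 627.1 g.
Product at 69.6% available Cl: 627.1 / 0.696 = 900.9 g.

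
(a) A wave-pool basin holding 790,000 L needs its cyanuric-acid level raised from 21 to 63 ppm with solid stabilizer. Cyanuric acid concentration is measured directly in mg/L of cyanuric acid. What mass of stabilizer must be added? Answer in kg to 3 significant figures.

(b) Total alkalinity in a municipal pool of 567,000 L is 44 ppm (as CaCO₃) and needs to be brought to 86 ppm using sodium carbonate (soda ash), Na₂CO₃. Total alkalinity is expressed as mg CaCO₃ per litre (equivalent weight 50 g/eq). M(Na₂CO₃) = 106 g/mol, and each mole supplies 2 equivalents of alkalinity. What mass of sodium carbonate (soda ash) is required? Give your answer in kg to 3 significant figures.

(a) 33.2 kg; (b) 25.2 kg

(a) CYA to add: (63 − 21) = 42 mg/L × 790,000 L = 33,180 g cyanuric acid.

(b) Alkalinity to add: (86 − 44) = 42 mg/L as CaCO₃ × 567,000 L = 23,810 g as CaCO₃.
(b) Equivalents: 23,810 g ÷ 50 g/eq = 476.3 eq.
(b) Each mole of Na₂CO₃ supplies 2 eq, so 476.3 / 2 = 238.1 mol.
(b) Mass: 238.1 mol × 106 g/mol = 25,240 g.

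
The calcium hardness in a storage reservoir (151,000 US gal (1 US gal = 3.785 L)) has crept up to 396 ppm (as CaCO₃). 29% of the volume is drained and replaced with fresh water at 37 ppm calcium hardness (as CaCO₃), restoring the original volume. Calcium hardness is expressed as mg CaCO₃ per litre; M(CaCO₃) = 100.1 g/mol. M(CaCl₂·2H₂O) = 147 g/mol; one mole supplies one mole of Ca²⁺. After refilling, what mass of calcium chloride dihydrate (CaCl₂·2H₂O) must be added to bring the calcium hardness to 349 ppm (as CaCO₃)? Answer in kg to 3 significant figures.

47.9 kg

Volume: 151,000 US gal × 3.785 L/gal = 571,535 L.
After draining 29% and refilling: 396 × 0.71 + 37 × 0.29 = 291.89 ppm.
Deficit to target: 349 − 291.89 = 57.11 mg/L.
As CaCO₃: 57.11 mg/L × 571,535 L = 32,640 g; ÷ 100.1 = 326.1 mol Ca²⁺.
Mass: 326.1 × 147 = 47,930 g.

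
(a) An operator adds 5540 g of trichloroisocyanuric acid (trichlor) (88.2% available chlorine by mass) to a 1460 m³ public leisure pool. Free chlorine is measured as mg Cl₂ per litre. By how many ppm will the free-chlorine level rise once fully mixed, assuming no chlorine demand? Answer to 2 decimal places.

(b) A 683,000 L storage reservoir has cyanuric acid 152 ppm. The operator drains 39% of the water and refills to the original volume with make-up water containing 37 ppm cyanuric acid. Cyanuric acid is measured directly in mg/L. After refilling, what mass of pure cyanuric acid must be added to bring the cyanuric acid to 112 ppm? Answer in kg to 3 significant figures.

(a) 3.35 ppm; (b) 3.31 kg

(a) Volume: 1460 m³ = 1,460,000 L.
(a) Available chlorine delivered: 5540 g × 0.882 = 4886 g as Cl₂.
(a) Concentration rise: 4886 g / 1,460,000 L = 3.347 mg/L = 3.35 ppm.

(b) After draining 39% and refilling: 152 × 0.61 + 37 × 0.39 = 107.15 ppm.
(b) Deficit to target: 112 − 107.15 = 4.85 mg/L.
(b) Mass: 4.85 mg/L × 683,000 L = 3313 g cyanuric acid.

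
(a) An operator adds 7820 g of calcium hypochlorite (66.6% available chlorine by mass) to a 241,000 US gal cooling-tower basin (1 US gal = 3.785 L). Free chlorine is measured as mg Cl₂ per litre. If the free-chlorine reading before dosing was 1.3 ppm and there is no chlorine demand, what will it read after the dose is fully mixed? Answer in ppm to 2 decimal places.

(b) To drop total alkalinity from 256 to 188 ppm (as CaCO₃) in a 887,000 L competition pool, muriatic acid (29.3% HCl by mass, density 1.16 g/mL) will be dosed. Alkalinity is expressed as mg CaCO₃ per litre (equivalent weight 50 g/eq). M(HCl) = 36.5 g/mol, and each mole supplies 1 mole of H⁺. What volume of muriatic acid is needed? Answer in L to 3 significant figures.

(a) 7.01 ppm; (b) 130 L

(a) Volume: 241,000 US gal × 3.785 L/gal = 912,185 L.
(a) Available chlorine delivered: 7820 g × 0.666 = 5208 g as Cl₂.
(a) Concentration rise: 5208 g / 912,185 L = 5.709 mg/L = 5.71 ppm.
(a) Final FC: 1.3 + 5.71 = 7.01 ppm.

(b) Alkalinity to neutralize: (256 − 188) = 68 mg/L as CaCO₃ × 887,000 L = 60,320 g as CaCO₃.
(b) Equivalents of H⁺ required: 60,320 ÷ 50 g/eq = 1206 eq = 1206 mol HCl.
(b) Mass of HCl: 1206 × 36.5 = 44,030 g.
(b) Mass of 29.3% solution: 44,030 / 0.293 = 150,300 g.
(b) Volume: 150,300 g ÷ 1.16 g/mL = 129,500 mL.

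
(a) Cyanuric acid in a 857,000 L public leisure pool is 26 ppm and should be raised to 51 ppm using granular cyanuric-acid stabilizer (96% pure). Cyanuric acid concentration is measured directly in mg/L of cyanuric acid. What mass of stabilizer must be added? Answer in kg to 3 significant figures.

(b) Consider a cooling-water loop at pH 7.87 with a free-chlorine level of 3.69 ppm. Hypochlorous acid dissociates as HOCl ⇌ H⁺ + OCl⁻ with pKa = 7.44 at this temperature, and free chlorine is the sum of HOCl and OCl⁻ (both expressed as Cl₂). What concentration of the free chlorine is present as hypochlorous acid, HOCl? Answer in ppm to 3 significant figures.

(a) CYA to add: (51 − 26) = 25 mg/L × 857,000 L = 21,420 g cyanuric acid.
(a) At 96% purity: 21,420 / 0.96 = 22,320 g product.

(b) [OCl⁻]/[HOCl] = 10^(pH − pKa) = 10^(7.87 − 7.44) = 10^0.43 = 2.692.
(b) Fraction as HOCl = 1 / (1 + 2.692) = 0.2709.
(b) HOCl = 0.2709 × 3.69 ppm = 0.9996 ppm.

(a) 22.3 kg; (b) 1.00 ppm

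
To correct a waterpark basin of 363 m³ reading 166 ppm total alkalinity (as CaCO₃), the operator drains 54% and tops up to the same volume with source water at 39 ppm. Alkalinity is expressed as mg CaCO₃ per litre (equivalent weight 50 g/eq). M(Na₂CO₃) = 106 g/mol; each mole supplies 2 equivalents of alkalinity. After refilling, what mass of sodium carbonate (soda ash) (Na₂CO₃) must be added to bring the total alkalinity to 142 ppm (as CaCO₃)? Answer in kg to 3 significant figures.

17.2 kg

Volume: 363 m³ = 363,000 L.
After draining 54% and refilling: 166 × 0.46 + 39 × 0.54 = 97.42 ppm.
Deficit to target: 142 − 97.42 = 44.58 mg/L.
As CaCO₃: 44.58 mg/L × 363,000 L = 16,180 g; ÷ 50 g/eq ÷ 2 = 161.8 mol Na₂CO₃.
Mass: 161.8 × 106 = 17,150 g.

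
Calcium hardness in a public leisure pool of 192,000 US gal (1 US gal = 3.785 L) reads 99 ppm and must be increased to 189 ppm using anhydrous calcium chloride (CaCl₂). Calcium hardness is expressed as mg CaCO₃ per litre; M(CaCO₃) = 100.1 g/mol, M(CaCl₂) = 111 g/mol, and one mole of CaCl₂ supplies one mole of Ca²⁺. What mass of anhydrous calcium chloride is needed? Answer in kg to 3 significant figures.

Volume: 192,000 US gal × 3.785 L/gal = 726,720 L.
Hardness to add: (189 − 99) = 90 mg/L as CaCO₃ × 726,720 L = 65,400 g as CaCO₃.
Moles of Ca²⁺ (1 mol Ca²⁺ ≡ 1 mol CaCO₃): 65,400 / 100.1 g/mol = 653.4 mol.
Mass of CaCl₂: 653.4 × 111 = 72,530 g.

72.5 kg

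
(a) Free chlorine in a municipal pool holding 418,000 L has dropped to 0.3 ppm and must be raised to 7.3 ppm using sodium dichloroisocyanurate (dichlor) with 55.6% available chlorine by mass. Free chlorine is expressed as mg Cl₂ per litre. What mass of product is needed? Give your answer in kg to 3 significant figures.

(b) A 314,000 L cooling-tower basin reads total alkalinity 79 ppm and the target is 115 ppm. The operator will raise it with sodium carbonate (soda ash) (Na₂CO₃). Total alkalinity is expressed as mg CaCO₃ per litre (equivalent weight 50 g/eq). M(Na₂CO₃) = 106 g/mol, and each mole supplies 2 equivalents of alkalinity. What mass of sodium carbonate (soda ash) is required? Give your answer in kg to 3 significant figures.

(a) Chlorine deficit: 7.3 − 0.3 = 7 ppm = 7 mg/L as Cl₂.
(a) Cl₂ equivalent needed: 7 mg/L × 418,000 L = 2,926,000 mg = 2926 g.
(a) Product at 55.6% available chlorine: 2926 / 0.556 = 5263 g.

(b) Alkalinity to add: (115 − 79) = 36 mg/L as CaCO₃ × 314,000 L = 11,300 g as CaCO₃.
(b) Equivalents: 11,300 g ÷ 50 g/eq = 226.1 eq.
(b) Each mole of Na₂CO₃ supplies 2 eq, so 226.1 / 2 = 113 mol.
(b) Mass: 113 mol × 106 g/mol = 11,980 g.

(a) 5.26 kg; (b) 12.0 kg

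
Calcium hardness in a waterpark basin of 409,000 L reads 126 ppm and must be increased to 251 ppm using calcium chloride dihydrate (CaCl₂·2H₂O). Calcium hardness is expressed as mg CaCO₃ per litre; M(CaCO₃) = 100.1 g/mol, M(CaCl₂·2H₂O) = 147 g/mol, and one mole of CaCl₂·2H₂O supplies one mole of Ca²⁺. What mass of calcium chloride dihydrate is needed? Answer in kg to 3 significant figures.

Hardness to add: (251 − 126) = 125 mg/L as CaCO₃ × 409,000 L = 51,120 g as CaCO₃.
Moles of Ca²⁺ (1 mol Ca²⁺ ≡ 1 mol CaCO₃): 51,120 / 100.1 g/mol = 510.7 mol.
Mass of CaCl₂·2H₂O: 510.7 × 147 = 75,080 g.

75.1 kg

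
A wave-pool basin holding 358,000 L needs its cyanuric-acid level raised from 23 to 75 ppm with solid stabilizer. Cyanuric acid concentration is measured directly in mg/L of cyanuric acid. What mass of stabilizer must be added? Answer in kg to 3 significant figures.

CYA to add: (75 − 23) = 52 mg/L × 358,000 L = 18,620 g cyanuric acid.

18.6 kg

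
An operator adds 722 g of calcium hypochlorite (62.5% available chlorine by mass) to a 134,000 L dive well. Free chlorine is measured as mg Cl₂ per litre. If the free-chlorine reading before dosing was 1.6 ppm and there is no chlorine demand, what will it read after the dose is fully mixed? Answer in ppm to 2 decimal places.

4.97 ppm

Available chlorine delivered: 722 g × 0.625 = 451.2 g as Cl₂.
Concentration rise: 451.2 g / 134,000 L = 3.368 mg/L = 3.37 ppm.
Final FC: 1.6 + 3.37 = 4.97 ppm.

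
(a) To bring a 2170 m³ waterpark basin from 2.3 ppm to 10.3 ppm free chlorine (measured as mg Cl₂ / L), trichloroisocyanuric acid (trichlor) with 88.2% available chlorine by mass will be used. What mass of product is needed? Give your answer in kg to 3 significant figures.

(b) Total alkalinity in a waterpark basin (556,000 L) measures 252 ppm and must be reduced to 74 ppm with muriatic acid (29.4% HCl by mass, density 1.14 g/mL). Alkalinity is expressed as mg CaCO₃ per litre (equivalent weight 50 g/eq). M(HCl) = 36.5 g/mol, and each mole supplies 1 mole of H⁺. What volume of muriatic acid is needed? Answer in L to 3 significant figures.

(a) 19.7 kg; (b) 216 L

(a) Volume: 2170 m³ = 2,170,000 L.
(a) Chlorine deficit: 10.3 − 2.3 = 8 ppm = 8 mg/L as Cl₂.
(a) Cl₂ equivalent needed: 8 mg/L × 2,170,000 L = 17,360,000 mg = 17,360 g.
(a) Product at 88.2% available chlorine: 17,360 / 0.882 = 19,680 g.

(b) Alkalinity to neutralize: (252 − 74) = 178 mg/L as CaCO₃ × 556,000 L = 98,970 g as CaCO₃.
(b) Equivalents of H⁺ required: 98,970 ÷ 50 g/eq = 1979 eq = 1979 mol HCl.
(b) Mass of HCl: 1979 × 36.5 = 72,250 g.
(b) Mass of 29.4% solution: 72,250 / 0.294 = 245,700 g.
(b) Volume: 245,700 g ÷ 1.14 g/mL = 215,600 mL.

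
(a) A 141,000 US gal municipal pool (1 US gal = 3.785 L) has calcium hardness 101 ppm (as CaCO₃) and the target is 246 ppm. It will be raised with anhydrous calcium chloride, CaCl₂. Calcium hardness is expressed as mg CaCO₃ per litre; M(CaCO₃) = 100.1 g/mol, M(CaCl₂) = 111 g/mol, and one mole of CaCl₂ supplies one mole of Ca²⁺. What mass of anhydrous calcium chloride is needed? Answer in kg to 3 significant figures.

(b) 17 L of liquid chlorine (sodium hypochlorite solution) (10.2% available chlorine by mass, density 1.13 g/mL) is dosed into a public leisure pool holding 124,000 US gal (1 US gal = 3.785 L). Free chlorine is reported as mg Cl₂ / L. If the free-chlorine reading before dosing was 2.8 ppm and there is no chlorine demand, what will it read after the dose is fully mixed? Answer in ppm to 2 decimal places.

(a) Volume: 141,000 US gal × 3.785 L/gal = 533,685 L.
(a) Hardness to add: (246 − 101) = 145 mg/L as CaCO₃ × 533,685 L = 77,380 g as CaCO₃.
(a) Moles of Ca²⁺ (1 mol Ca²⁺ ≡ 1 mol CaCO₃): 77,380 / 100.1 g/mol = 773.1 mol.
(a) Mass of CaCl₂: 773.1 × 111 = 85,810 g.

(b) Volume: 124,000 US gal × 3.785 L/gal = 469,340 L.
(b) Mass of solution: 17 L × 1000 mL/L × 1.13 g/mL = 19,210 g.
(b) Available chlorine delivered: 19,210 g × 0.102 = 1959 g as Cl₂.
(b) Concentration rise: 1959 g / 469,340 L = 4.175 mg/L = 4.17 ppm.
(b) Final FC: 2.8 + 4.17 = 6.97 ppm.

(a) 85.8 kg; (b) 6.97 ppm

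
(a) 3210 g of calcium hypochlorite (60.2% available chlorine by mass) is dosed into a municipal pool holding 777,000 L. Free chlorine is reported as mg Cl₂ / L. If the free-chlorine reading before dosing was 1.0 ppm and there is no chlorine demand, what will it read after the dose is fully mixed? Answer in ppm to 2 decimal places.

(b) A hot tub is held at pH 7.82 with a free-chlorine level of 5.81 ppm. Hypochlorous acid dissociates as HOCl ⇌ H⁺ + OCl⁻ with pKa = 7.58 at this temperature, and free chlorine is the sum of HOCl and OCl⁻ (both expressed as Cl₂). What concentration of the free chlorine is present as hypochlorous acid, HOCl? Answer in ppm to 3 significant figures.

(a) 3.49 ppm; (b) 2.12 ppm

(a) Available chlorine delivered: 3210 g × 0.602 = 1932 g as Cl₂.
(a) Concentration rise: 1932 g / 777,000 L = 2.487 mg/L = 2.49 ppm.
(a) Final FC: 1.0 + 2.49 = 3.49 ppm.

(b) [OCl⁻]/[HOCl] = 10^(pH − pKa) = 10^(7.82 − 7.58) = 10^0.24 = 1.738.
(b) Fraction as HOCl = 1 / (1 + 1.738) = 0.3653.
(b) HOCl = 0.3653 × 5.81 ppm = 2.122 ppm.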